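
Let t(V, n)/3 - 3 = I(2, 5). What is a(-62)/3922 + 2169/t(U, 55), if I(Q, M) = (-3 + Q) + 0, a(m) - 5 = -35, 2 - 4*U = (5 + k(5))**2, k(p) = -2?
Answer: 1417773/3922 ≈ 361.49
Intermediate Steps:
U = -7/4 (U = 1/2 - (5 - 2)**2/4 = 1/2 - 1/4*3**2 = 1/2 - 1/4*9 = 1/2 - 9/4 = -7/4 ≈ -1.7500)
a(m) = -30 (a(m) = 5 - 35 = -30)
I(Q, M) = -3 + Q
t(V, n) = 6 (t(V, n) = 9 + 3*(-3 + 2) = 9 + 3*(-1) = 9 - 3 = 6)
a(-62)/3922 + 2169/t(U, 55) = -30/3922 + 2169/6 = -30*1/3922 + 2169*(1/6) = -15/1961 + 723/2 = 1417773/3922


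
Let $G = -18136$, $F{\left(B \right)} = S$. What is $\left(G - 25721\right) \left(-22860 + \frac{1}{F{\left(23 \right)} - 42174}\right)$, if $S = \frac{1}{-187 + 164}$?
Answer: $\frac{972496898121771}{970003} \approx 1.0026 \cdot 10^{9}$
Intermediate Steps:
$S = - \frac{1}{23}$ ($S = \frac{1}{-23} = - \frac{1}{23} \approx -0.043478$)
$F{\left(B \right)} = - \frac{1}{23}$
$\left(G - 25721\right) \left(-22860 + \frac{1}{F{\left(23 \right)} - 42174}\right) = \left(-18136 - 25721\right) \left(-22860 + \frac{1}{- \frac{1}{23} - 42174}\right) = - 43857 \left(-22860 + \frac{1}{- \frac{970003}{23}}\right) = - 43857 \left(-22860 - \frac{23}{970003}\right) = \left(-43857\right) \left(- \frac{22174268603}{970003}\right) = \frac{972496898121771}{970003}$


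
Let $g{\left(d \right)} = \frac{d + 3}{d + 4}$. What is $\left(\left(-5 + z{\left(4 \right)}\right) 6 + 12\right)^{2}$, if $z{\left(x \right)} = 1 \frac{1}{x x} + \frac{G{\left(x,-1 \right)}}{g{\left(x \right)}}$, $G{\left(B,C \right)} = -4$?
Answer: $\frac{6365529}{3136} \approx 2029.8$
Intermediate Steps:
$g{\left(d \right)} = \frac{3 + d}{4 + d}$
$z{\left(x \right)} = \frac{1}{x^{2}} - \frac{4 \left(4 + x\right)}{3 + x}$ ($z{\left(x \right)} = 1 \frac{1}{x x} - \frac{4}{\frac{1}{4 + x} \left(3 + x\right)} = 1 \frac{1}{x^{2}} - 4 \frac{4 + x}{3 + x} = 1 \frac{1}{x^{2}} - \frac{4 \left(4 + x\right)}{3 + x} = \frac{1}{x^{2}} - \frac{4 \left(4 + x\right)}{3 + x}$)
$\left(\left(-5 + z{\left(4 \right)}\right) 6 + 12\right)^{2} = \left(\left(-5 + \frac{3 + 4 - 4 \cdot 4^{2} \left(4 + 4\right)}{16 \left(3 + 4\right)}\right) 6 + 12\right)^{2} = \left(\left(-5 + \frac{3 + 4 - 64 \cdot 8}{16 \cdot 7}\right) 6 + 12\right)^{2} = \left(\left(-5 + \frac{1}{16} \cdot \frac{1}{7} \left(3 + 4 - 512\right)\right) 6 + 12\right)^{2} = \left(\left(-5 + \frac{1}{16} \cdot \frac{1}{7} \left(-505\right)\right) 6 + 12\right)^{2} = \left(\left(-5 - \frac{505}{112}\right) 6 + 12\right)^{2} = \left(\left(- \frac{1065}{112}\right) 6 + 12\right)^{2} = \left(- \frac{3195}{56} + 12\right)^{2} = \left(- \frac{2523}{56}\right)^{2} = \frac{6365529}{3136}$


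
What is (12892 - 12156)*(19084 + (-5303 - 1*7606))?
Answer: 4544800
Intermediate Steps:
(12892 - 12156)*(19084 + (-5303 - 1*7606)) = 736*(19084 + (-5303 - 7606)) = 736*(19084 - 12909) = 736*6175 = 4544800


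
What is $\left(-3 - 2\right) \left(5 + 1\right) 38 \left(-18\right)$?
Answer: $20520$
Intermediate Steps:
$\left(-3 - 2\right) \left(5 + 1\right) 38 \left(-18\right) = \left(-5\right) 6 \cdot 38 \left(-18\right) = \left(-30\right) 38 \left(-18\right) = \left(-1140\right) \left(-18\right) = 20520$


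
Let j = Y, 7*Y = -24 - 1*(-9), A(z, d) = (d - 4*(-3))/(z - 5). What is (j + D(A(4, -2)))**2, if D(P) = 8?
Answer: 1681/49 ≈ 34.306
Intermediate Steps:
A(z, d) = (12 + d)/(-5 + z) (A(z, d) = (d + 12)/(-5 + z) = (12 + d)/(-5 + z))
Y = -15/7 (Y = (-24 - 1*(-9))/7 = (-24 + 9)/7 = (1/7)*(-15) = -15/7 ≈ -2.1429)
j = -15/7 ≈ -2.1429
(j + D(A(4, -2)))**2 = (-15/7 + 8)**2 = (41/7)**2 = 1681/49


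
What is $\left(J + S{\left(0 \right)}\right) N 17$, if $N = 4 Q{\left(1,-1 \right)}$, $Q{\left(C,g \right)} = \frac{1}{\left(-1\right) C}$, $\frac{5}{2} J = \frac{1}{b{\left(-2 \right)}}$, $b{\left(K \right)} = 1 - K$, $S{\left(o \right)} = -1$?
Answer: $\frac{884}{15} \approx 58.933$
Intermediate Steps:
$J = \frac{2}{15}$ ($J = \frac{2}{5 \left(1 - -2\right)} = \frac{2}{5 \left(1 + 2\right)} = \frac{2}{5 \cdot 3} = \frac{2}{5} \cdot \frac{1}{3} = \frac{2}{15} \approx 0.13333$)
$Q{\left(C,g \right)} = - \frac{1}{C}$
$N = -4$ ($N = 4 \left(- 1^{-1}\right) = 4 \left(\left(-1\right) 1\right) = 4 \left(-1\right) = -4$)
$\left(J + S{\left(0 \right)}\right) N 17 = \left(\frac{2}{15} - 1\right) \left(-4\right) 17 = \left(- \frac{13}{15}\right) \left(-4\right) 17 = \frac{52}{15} \cdot 17 = \frac{884}{15}$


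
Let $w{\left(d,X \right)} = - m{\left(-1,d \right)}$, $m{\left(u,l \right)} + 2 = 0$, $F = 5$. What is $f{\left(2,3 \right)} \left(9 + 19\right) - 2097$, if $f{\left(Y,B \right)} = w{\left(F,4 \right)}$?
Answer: $-2041$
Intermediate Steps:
$m{\left(u,l \right)} = -2$ ($m{\left(u,l \right)} = -2 + 0 = -2$)
$w{\left(d,X \right)} = 2$ ($w{\left(d,X \right)} = \left(-1\right) \left(-2\right) = 2$)
$f{\left(Y,B \right)} = 2$
$f{\left(2,3 \right)} \left(9 + 19\right) - 2097 = 2 \left(9 + 19\right) - 2097 = 2 \cdot 28 - 2097 = 56 - 2097 = -2041$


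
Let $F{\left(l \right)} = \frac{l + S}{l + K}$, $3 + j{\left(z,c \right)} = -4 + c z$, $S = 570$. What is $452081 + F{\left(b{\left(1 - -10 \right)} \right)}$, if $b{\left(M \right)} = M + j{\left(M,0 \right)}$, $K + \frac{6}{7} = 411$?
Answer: $\frac{1310586837}{2899} \approx 4.5208 \cdot 10^{5}$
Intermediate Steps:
$K = \frac{2871}{7}$ ($K = - \frac{6}{7} + 411 = \frac{2871}{7} \approx 410.14$)
$j{\left(z,c \right)} = -7 + c z$ ($j{\left(z,c \right)} = -3 + \left(-4 + c z\right) = -7 + c z$)
$b{\left(M \right)} = -7 + M$ ($b{\left(M \right)} = M - \left(7 + 0 M\right) = M + \left(-7 + 0\right) = M - 7 = -7 + M$)
$F{\left(l \right)} = \frac{570 + l}{\frac{2871}{7} + l}$ ($F{\left(l \right)} = \frac{l + 570}{l + \frac{2871}{7}} = \frac{570 + l}{\frac{2871}{7} + l}$)
$452081 + F{\left(b{\left(1 - -10 \right)} \right)} = 452081 + \frac{7 \left(570 + \left(-7 + \left(1 - -10\right)\right)\right)}{2871 + 7 \left(-7 + \left(1 - -10\right)\right)} = 452081 + \frac{7 \left(570 + \left(-7 + \left(1 + 10\right)\right)\right)}{2871 + 7 \left(-7 + \left(1 + 10\right)\right)} = 452081 + \frac{7 \left(570 + \left(-7 + 11\right)\right)}{2871 + 7 \left(-7 + 11\right)} = 452081 + \frac{7 \left(570 + 4\right)}{2871 + 7 \cdot 4} = 452081 + 7 \frac{1}{2871 + 28} \cdot 574 = 452081 + 7 \cdot \frac{1}{2899} \cdot 574 = 452081 + \frac{4018}{2899} = \frac{1310586837}{2899}$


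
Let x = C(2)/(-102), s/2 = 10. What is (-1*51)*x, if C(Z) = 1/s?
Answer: 1/40 ≈ 0.025000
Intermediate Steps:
s = 20 (s = 2*10 = 20)
C(Z) = 1/20
x = -1/2040 (x = (1/20)/(-102) = (1/20)*(-1/102) = -1/2040 ≈ -0.00049020)
(-1*51)*x = -1*51*(-1/2040) = -51*(-1/2040) = 1/40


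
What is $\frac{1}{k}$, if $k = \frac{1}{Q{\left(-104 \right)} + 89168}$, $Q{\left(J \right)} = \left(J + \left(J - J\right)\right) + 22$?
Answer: $89086$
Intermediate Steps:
$Q{\left(J \right)} = 22 + J$ ($Q{\left(J \right)} = \left(J + 0\right) + 22 = J + 22 = 22 + J$)
$k = \frac{1}{89086}$ ($k = \frac{1}{\left(22 - 104\right) + 89168} = \frac{1}{-82 + 89168} = \frac{1}{89086} \approx 1.1225 \cdot 10^{-5}$)
$\frac{1}{k} = \frac{1}{\frac{1}{89086}} = 89086$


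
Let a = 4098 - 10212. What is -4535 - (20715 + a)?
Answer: -19136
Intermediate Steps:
a = -6114
-4535 - (20715 + a) = -4535 - (20715 - 6114) = -4535 - 1*14601 = -4535 - 14601 = -19136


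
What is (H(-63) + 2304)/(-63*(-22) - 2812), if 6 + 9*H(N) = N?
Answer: -6889/4278 ≈ -1.6103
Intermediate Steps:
H(N) = -⅔ + N/9
(H(-63) + 2304)/(-63*(-22) - 2812) = ((-⅔ + (⅑)*(-63)) + 2304)/(-63*(-22) - 2812) = ((-⅔ - 7) + 2304)/(1386 - 2812) = (-23/3 + 2304)/(-1426) = (6889/3)*(-1/1426) = -6889/4278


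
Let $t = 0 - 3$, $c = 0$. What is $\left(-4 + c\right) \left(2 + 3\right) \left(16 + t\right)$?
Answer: $-260$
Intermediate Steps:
$t = -3$
$\left(-4 + c\right) \left(2 + 3\right) \left(16 + t\right) = \left(-4 + 0\right) \left(2 + 3\right) \left(16 - 3\right) = \left(-4\right) 5 \cdot 13 = \left(-20\right) 13 = -260$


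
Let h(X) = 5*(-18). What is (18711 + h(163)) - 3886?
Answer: 14735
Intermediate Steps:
h(X) = -90
(18711 + h(163)) - 3886 = (18711 - 90) - 3886 = 18621 - 3886 = 14735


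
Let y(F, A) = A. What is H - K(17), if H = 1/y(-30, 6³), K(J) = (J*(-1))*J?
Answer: 62425/216 ≈ 289.00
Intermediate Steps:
K(J) = -J² (K(J) = (-J)*J = -J²)
H = 1/216 (H = 1/(6³) = 1/216 ≈ 0.0046296)
H - K(17) = 1/216 - (-1)*17² = 1/216 - (-1)*289 = 1/216 - 1*(-289) = 1/216 + 289 = 62425/216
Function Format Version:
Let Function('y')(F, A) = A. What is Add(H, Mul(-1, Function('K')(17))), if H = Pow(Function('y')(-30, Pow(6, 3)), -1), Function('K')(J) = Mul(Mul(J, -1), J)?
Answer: Rational(62425, 216) ≈ 289.00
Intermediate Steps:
Function('K')(J) = Mul(-1, Pow(J, 2)) (Function('K')(J) = Mul(Mul(-1, J), J) = Mul(-1, Pow(J, 2)))
H = Rational(1, 216) (H = Pow(Pow(6, 3), -1) = Pow(216, -1) = Rational(1, 216) ≈ 0.0046296)
Add(H, Mul(-1, Function('K')(17))) = Add(Rational(1, 216), Mul(-1, Mul(-1, Pow(17, 2)))) = Add(Rational(1, 216), Mul(-1, Mul(-1, 289))) = Add(Rational(1, 216), Mul(-1, -289)) = Add(Rational(1, 216), 289) = Rational(62425, 216)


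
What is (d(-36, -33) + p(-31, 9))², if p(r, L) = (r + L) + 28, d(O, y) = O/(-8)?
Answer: 441/4 ≈ 110.25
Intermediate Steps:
d(O, y) = -O/8 (d(O, y) = O*(-⅛) = -O/8)
p(r, L) = 28 + L + r (p(r, L) = (L + r) + 28 = 28 + L + r)
(d(-36, -33) + p(-31, 9))² = (-⅛*(-36) + (28 + 9 - 31))² = (9/2 + 6)² = (21/2)² = 441/4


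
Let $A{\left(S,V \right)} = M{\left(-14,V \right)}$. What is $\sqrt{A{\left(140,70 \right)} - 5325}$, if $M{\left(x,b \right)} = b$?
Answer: $i \sqrt{5255} \approx 72.491 i$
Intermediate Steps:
$A{\left(S,V \right)} = V$
$\sqrt{A{\left(140,70 \right)} - 5325} = \sqrt{70 - 5325} = \sqrt{-5255} = i \sqrt{5255}$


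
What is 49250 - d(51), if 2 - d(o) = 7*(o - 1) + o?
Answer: 49649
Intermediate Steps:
d(o) = 9 - 8*o (d(o) = 2 - (7*(o - 1) + o) = 2 - (7*(-1 + o) + o) = 2 - ((-7 + 7*o) + o) = 2 - (-7 + 8*o) = 2 + (7 - 8*o) = 9 - 8*o)
49250 - d(51) = 49250 - (9 - 8*51) = 49250 - (9 - 408) = 49250 - 1*(-399) = 49250 + 399 = 49649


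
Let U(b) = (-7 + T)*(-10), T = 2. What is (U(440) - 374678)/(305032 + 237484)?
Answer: -93657/135629 ≈ -0.69054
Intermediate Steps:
U(b) = 50 (U(b) = (-7 + 2)*(-10) = -5*(-10) = 50)
(U(440) - 374678)/(305032 + 237484) = (50 - 374678)/(305032 + 237484) = -374628/542516 = -374628*1/542516 = -93657/135629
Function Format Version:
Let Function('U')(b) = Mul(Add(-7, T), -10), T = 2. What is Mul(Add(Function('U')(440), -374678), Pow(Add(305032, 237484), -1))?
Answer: Rational(-93657, 135629) ≈ -0.69054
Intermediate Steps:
Function('U')(b) = 50 (Function('U')(b) = Mul(Add(-7, 2), -10) = Mul(-5, -10) = 50)
Mul(Add(Function('U')(440), -374678), Pow(Add(305032, 237484), -1)) = Mul(Add(50, -374678), Pow(Add(305032, 237484), -1)) = Mul(-374628, Pow(542516, -1)) = Mul(-374628, Rational(1, 542516)) = Rational(-93657, 135629)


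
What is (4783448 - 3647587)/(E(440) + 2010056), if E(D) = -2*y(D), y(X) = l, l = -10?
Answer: 1135861/2010076 ≈ 0.56508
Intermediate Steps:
y(X) = -10
E(D) = 20 (E(D) = -2*(-10) = 20)
(4783448 - 3647587)/(E(440) + 2010056) = (4783448 - 3647587)/(20 + 2010056) = 1135861/2010076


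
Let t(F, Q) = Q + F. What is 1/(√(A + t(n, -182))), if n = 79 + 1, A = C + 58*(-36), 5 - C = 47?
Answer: -I*√62/372 ≈ -0.021167*I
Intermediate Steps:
C = -42 (C = 5 - 1*47 = 5 - 47 = -42)
A = -2130 (A = -42 + 58*(-36) = -42 - 2088 = -2130)
n = 80
t(F, Q) = F + Q
1/(√(A + t(n, -182))) = 1/(√(-2130 + (80 - 182))) = 1/(√(-2130 - 102)) = 1/(√(-2232)) = 1/(6*I*√62) = -I*√62/372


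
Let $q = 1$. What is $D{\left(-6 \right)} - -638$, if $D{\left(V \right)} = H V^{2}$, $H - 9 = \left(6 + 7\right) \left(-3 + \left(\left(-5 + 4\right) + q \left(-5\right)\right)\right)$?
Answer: $-3250$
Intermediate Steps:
$H = -108$ ($H = 9 + \left(6 + 7\right) \left(-3 + \left(\left(-5 + 4\right) + 1 \left(-5\right)\right)\right) = 9 + 13 \left(-3 - 6\right) = 9 + 13 \left(-9\right) = 9 - 117 = -108$)
$D{\left(V \right)} = - 108 V^{2}$
$D{\left(-6 \right)} - -638 = - 108 \left(-6\right)^{2} - -638 = \left(-108\right) 36 + 638 = -3888 + 638 = -3250$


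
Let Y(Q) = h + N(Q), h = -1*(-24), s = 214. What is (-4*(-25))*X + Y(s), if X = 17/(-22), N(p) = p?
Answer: 1768/11 ≈ 160.73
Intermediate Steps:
h = 24
X = -17/22 (X = 17*(-1/22) = -17/22 ≈ -0.77273)
Y(Q) = 24 + Q
(-4*(-25))*X + Y(s) = -4*(-25)*(-17/22) + (24 + 214) = 100*(-17/22) + 238 = -850/11 + 238 = 1768/11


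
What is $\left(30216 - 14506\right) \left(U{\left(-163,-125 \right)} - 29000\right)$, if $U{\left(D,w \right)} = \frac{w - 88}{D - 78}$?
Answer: $- \frac{109793843770}{241} \approx -4.5558 \cdot 10^{8}$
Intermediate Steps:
$U{\left(D,w \right)} = \frac{-88 + w}{-78 + D}$
$\left(30216 - 14506\right) \left(U{\left(-163,-125 \right)} - 29000\right) = \left(30216 - 14506\right) \left(\frac{-88 - 125}{-78 - 163} - 29000\right) = 15710 \left(\frac{1}{-241} \left(-213\right) - 29000\right) = 15710 \left(\left(- \frac{1}{241}\right) \left(-213\right) - 29000\right) = 15710 \left(\frac{213}{241} - 29000\right) = 15710 \left(- \frac{6988787}{241}\right) = - \frac{109793843770}{241}$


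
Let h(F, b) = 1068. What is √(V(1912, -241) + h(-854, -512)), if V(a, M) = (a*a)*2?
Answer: 2*√1828139 ≈ 2704.2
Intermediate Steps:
V(a, M) = 2*a² (V(a, M) = a²*2 = 2*a²)
√(V(1912, -241) + h(-854, -512)) = √(2*1912² + 1068) = √(2*3655744 + 1068) = √(7311488 + 1068) = √7312556 = 2*√1828139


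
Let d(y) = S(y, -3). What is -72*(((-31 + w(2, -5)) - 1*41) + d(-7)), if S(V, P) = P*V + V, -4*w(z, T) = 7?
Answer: 4302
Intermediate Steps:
w(z, T) = -7/4 (w(z, T) = -¼*7 = -7/4)
S(V, P) = V + P*V
d(y) = -2*y (d(y) = y*(1 - 3) = y*(-2) = -2*y)
-72*(((-31 + w(2, -5)) - 1*41) + d(-7)) = -72*(((-31 - 7/4) - 1*41) - 2*(-7)) = -72*((-131/4 - 41) + 14) = -72*(-295/4 + 14) = -72*(-239/4) = 4302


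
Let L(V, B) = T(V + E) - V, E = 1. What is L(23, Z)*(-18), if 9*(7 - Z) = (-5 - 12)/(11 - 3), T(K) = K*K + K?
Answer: -10386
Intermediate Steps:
T(K) = K + K**2 (T(K) = K**2 + K = K + K**2)
Z = 521/72 (Z = 7 - (-5 - 12)/(9*(11 - 3)) = 7 - (-17)/(9*8) = 7 - 1/9*(-17/8) = 7 + 17/72 = 521/72 ≈ 7.2361)
L(V, B) = -V + (1 + V)*(2 + V) (L(V, B) = (V + 1)*(1 + (V + 1)) - V = (1 + V)*(1 + (1 + V)) - V = (1 + V)*(2 + V) - V = -V + (1 + V)*(2 + V))
L(23, Z)*(-18) = (-1*23 + (1 + 23)*(2 + 23))*(-18) = (-23 + 24*25)*(-18) = (-23 + 600)*(-18) = 577*(-18) = -10386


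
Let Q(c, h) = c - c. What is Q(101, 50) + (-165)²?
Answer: 27225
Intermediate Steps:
Q(c, h) = 0
Q(101, 50) + (-165)² = 0 + (-165)² = 0 + 27225 = 27225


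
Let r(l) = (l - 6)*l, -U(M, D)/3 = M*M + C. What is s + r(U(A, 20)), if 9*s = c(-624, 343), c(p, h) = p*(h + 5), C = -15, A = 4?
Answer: -24101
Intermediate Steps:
U(M, D) = 45 - 3*M² (U(M, D) = -3*(M*M - 15) = -3*(M² - 15) = -3*(-15 + M²) = 45 - 3*M²)
c(p, h) = p*(5 + h)
r(l) = l*(-6 + l) (r(l) = (-6 + l)*l = l*(-6 + l))
s = -24128 (s = (-624*(5 + 343))/9 = (-624*348)/9 = (⅑)*(-217152) = -24128)
s + r(U(A, 20)) = -24128 + (45 - 3*4²)*(-6 + (45 - 3*4²)) = -24128 + (45 - 3*16)*(-6 + (45 - 3*16)) = -24128 + (45 - 48)*(-6 + (45 - 48)) = -24128 - 3*(-6 - 3) = -24128 - 3*(-9) = -24128 + 27 = -24101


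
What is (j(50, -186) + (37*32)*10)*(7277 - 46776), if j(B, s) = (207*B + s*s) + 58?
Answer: -2245281156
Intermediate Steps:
j(B, s) = 58 + s² + 207*B (j(B, s) = (207*B + s²) + 58 = (s² + 207*B) + 58 = 58 + s² + 207*B)
(j(50, -186) + (37*32)*10)*(7277 - 46776) = ((58 + (-186)² + 207*50) + (37*32)*10)*(7277 - 46776) = ((58 + 34596 + 10350) + 1184*10)*(-39499) = (45004 + 11840)*(-39499) = 56844*(-39499) = -2245281156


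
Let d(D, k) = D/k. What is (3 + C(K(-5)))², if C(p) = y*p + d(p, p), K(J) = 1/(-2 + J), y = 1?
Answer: 729/49 ≈ 14.878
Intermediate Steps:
C(p) = 1 + p (C(p) = 1*p + p/p = p + 1 = 1 + p)
(3 + C(K(-5)))² = (3 + (1 + 1/(-2 - 5)))² = (3 + (1 + 1/(-7)))² = (3 + (1 - ⅐))² = (3 + 6/7)² = (27/7)² = 729/49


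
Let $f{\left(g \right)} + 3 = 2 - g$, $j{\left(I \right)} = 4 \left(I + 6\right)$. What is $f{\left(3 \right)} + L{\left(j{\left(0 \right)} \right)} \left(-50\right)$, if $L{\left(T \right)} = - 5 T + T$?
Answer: $4796$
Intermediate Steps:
$j{\left(I \right)} = 24 + 4 I$ ($j{\left(I \right)} = 4 \left(6 + I\right) = 24 + 4 I$)
$f{\left(g \right)} = -1 - g$ ($f{\left(g \right)} = -3 - \left(-2 + g\right) = -1 - g$)
$L{\left(T \right)} = - 4 T$
$f{\left(3 \right)} + L{\left(j{\left(0 \right)} \right)} \left(-50\right) = \left(-1 - 3\right) + - 4 \left(24 + 4 \cdot 0\right) \left(-50\right) = \left(-1 - 3\right) + - 4 \left(24 + 0\right) \left(-50\right) = -4 + \left(-4\right) 24 \left(-50\right) = -4 - -4800 = -4 + 4800 = 4796$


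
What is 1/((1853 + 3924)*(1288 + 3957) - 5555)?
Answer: 1/30294810 ≈ 3.3009e-8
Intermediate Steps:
1/((1853 + 3924)*(1288 + 3957) - 5555) = 1/(5777*5245 - 5555) = 1/(30300365 - 5555) = 1/30294810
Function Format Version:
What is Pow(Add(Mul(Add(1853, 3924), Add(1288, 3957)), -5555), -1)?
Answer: Rational(1, 30294810) ≈ 3.3009e-8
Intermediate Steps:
Pow(Add(Mul(Add(1853, 3924), Add(1288, 3957)), -5555), -1) = Pow(Add(Mul(5777, 5245), -5555), -1) = Pow(Add(30300365, -5555), -1) = Pow(30294810, -1) = Rational(1, 30294810)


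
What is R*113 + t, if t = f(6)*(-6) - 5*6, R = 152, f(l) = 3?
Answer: 17128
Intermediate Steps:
t = -48 (t = 3*(-6) - 5*6 = -18 - 30 = -48)
R*113 + t = 152*113 - 48 = 17176 - 48 = 17128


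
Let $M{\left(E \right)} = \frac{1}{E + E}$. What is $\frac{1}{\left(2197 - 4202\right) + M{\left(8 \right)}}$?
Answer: $- \frac{16}{32079} \approx -0.00049877$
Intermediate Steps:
$M{\left(E \right)} = \frac{1}{2 E}$
$\frac{1}{\left(2197 - 4202\right) + M{\left(8 \right)}} = \frac{1}{\left(2197 - 4202\right) + \frac{1}{2 \cdot 8}} = \frac{1}{\left(2197 - 4202\right) + \frac{1}{2} \cdot \frac{1}{8}} = \frac{1}{-2005 + \frac{1}{16}} = \frac{1}{- \frac{32079}{16}} = - \frac{16}{32079}$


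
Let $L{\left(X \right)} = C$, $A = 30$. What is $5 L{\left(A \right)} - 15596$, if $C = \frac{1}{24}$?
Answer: $- \frac{374299}{24} \approx -15596.0$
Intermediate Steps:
$C = \frac{1}{24} \approx 0.041667$
$L{\left(X \right)} = \frac{1}{24}$
$5 L{\left(A \right)} - 15596 = 5 \cdot \frac{1}{24} - 15596 = \frac{5}{24} - 15596 = - \frac{374299}{24}$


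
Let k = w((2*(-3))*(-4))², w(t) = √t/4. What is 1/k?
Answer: ⅔ ≈ 0.66667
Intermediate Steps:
w(t) = √t/4
k = 3/2 (k = (√((2*(-3))*(-4))/4)² = (√(-6*(-4))/4)² = (√24/4)² = ((2*√6)/4)² = (√6/2)² = 3/2 ≈ 1.5000)
1/k = 1/(3/2) = ⅔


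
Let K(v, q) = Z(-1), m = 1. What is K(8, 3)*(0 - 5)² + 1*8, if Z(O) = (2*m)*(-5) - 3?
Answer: -317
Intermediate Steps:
Z(O) = -13 (Z(O) = (2*1)*(-5) - 3 = 2*(-5) - 3 = -10 - 3 = -13)
K(v, q) = -13
K(8, 3)*(0 - 5)² + 1*8 = -13*(0 - 5)² + 1*8 = -13*(-5)² + 8 = -13*25 + 8 = -325 + 8 = -317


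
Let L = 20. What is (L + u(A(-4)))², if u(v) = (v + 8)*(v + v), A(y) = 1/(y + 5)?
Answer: 1444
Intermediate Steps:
A(y) = 1/(5 + y)
u(v) = 2*v*(8 + v) (u(v) = (8 + v)*(2*v) = 2*v*(8 + v))
(L + u(A(-4)))² = (20 + 2*(8 + 1/(5 - 4))/(5 - 4))² = (20 + 2*(8 + 1/1)/1)² = (20 + 2*1*(8 + 1))² = (20 + 2*1*9)² = (20 + 18)² = 38² = 1444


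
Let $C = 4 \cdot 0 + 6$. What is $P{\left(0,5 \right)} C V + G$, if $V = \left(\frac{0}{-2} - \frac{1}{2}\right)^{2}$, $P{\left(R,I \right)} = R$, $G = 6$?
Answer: $6$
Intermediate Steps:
$C = 6$ ($C = 0 + 6 = 6$)
$V = \frac{1}{4}$ ($V = \left(0 \left(- \frac{1}{2}\right) - \frac{1}{2}\right)^{2} = \left(0 - \frac{1}{2}\right)^{2} = \left(- \frac{1}{2}\right)^{2} = \frac{1}{4} \approx 0.25$)
$P{\left(0,5 \right)} C V + G = 0 \cdot 6 \cdot \frac{1}{4} + 6 = 0 \cdot \frac{1}{4} + 6 = 0 + 6 = 6$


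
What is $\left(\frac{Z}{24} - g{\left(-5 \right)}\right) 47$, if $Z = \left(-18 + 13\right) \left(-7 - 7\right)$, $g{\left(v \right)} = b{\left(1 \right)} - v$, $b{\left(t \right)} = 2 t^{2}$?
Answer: $- \frac{2303}{12} \approx -191.92$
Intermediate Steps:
$g{\left(v \right)} = 2 - v$ ($g{\left(v \right)} = 2 \cdot 1^{2} - v = 2 \cdot 1 - v = 2 - v$)
$Z = 70$ ($Z = \left(-5\right) \left(-14\right) = 70$)
$\left(\frac{Z}{24} - g{\left(-5 \right)}\right) 47 = \left(\frac{70}{24} - \left(2 - -5\right)\right) 47 = \left(70 \cdot \frac{1}{24} - \left(2 + 5\right)\right) 47 = \left(\frac{35}{12} - 7\right) 47 = \left(- \frac{49}{12}\right) 47 = - \frac{2303}{12}$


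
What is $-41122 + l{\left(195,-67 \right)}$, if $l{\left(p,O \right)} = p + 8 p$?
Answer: $-39367$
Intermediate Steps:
$l{\left(p,O \right)} = 9 p$
$-41122 + l{\left(195,-67 \right)} = -41122 + 9 \cdot 195 = -41122 + 1755 = -39367$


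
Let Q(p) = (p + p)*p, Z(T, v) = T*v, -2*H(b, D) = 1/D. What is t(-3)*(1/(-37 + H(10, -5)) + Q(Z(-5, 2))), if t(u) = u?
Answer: -73790/123 ≈ -599.92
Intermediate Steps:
H(b, D) = -1/(2*D)
Q(p) = 2*p² (Q(p) = (2*p)*p = 2*p²)
t(-3)*(1/(-37 + H(10, -5)) + Q(Z(-5, 2))) = -3*(1/(-37 - ½/(-5)) + 2*(-5*2)²) = -3*(1/(-37 - ½*(-⅕)) + 2*(-10)²) = -3*(1/(-37 + ⅒) + 2*100) = -3*(1/(-369/10) + 200) = -3*(-10/369 + 200) = -3*73790/369 = -73790/123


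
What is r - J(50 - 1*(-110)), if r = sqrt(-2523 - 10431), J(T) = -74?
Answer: 74 + I*sqrt(12954) ≈ 74.0 + 113.82*I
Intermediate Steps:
r = I*sqrt(12954) (r = sqrt(-12954) = I*sqrt(12954) ≈ 113.82*I)
r - J(50 - 1*(-110)) = I*sqrt(12954) - 1*(-74) = I*sqrt(12954) + 74 = 74 + I*sqrt(12954)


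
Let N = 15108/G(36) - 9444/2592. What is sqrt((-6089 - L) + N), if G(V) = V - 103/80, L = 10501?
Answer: I*sqrt(161493638100018)/99972 ≈ 127.12*I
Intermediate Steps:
G(V) = -103/80 + V (G(V) = V - 103*1/80 = V - 103/80 = -103/80 + V)
N = 258880741/599832 (N = 15108/(-103/80 + 36) - 9444/2592 = 15108/(2777/80) - 9444*1/2592 = 15108*(80/2777) - 787/216 = 1208640/2777 - 787/216 = 258880741/599832 ≈ 431.59)
sqrt((-6089 - L) + N) = sqrt((-6089 - 1*10501) + 258880741/599832) = sqrt((-6089 - 10501) + 258880741/599832) = sqrt(-16590 + 258880741/599832) = sqrt(-9692332139/599832) = I*sqrt(161493638100018)/99972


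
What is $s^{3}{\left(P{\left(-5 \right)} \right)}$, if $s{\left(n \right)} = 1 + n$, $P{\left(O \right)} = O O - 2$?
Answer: $13824$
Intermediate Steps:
$P{\left(O \right)} = -2 + O^{2}$ ($P{\left(O \right)} = O^{2} - 2 = -2 + O^{2}$)
$s^{3}{\left(P{\left(-5 \right)} \right)} = \left(1 - \left(2 - \left(-5\right)^{2}\right)\right)^{3} = \left(1 + \left(-2 + 25\right)\right)^{3} = \left(1 + 23\right)^{3} = 24^{3} = 13824$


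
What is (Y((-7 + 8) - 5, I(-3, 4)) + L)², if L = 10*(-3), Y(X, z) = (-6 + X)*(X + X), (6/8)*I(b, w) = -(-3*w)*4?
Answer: 2500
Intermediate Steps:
I(b, w) = 16*w (I(b, w) = 4*(-(-3*w)*4)/3 = 4*(-(-12)*w)/3 = 4*(12*w)/3 = 16*w)
Y(X, z) = 2*X*(-6 + X) (Y(X, z) = (-6 + X)*(2*X) = 2*X*(-6 + X))
L = -30
(Y((-7 + 8) - 5, I(-3, 4)) + L)² = (2*((-7 + 8) - 5)*(-6 + ((-7 + 8) - 5)) - 30)² = (2*(1 - 5)*(-6 + (1 - 5)) - 30)² = (2*(-4)*(-6 - 4) - 30)² = (2*(-4)*(-10) - 30)² = (80 - 30)² = 50² = 2500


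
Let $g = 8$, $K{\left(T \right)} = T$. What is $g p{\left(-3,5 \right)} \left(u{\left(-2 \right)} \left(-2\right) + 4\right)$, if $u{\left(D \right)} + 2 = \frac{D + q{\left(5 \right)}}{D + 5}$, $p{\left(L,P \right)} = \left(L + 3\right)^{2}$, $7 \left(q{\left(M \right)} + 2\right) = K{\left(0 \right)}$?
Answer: $0$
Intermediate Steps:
$q{\left(M \right)} = -2$ ($q{\left(M \right)} = -2 + \frac{1}{7} \cdot 0 = -2 + 0 = -2$)
$p{\left(L,P \right)} = \left(3 + L\right)^{2}$
$u{\left(D \right)} = -2 + \frac{-2 + D}{5 + D}$ ($u{\left(D \right)} = -2 + \frac{D - 2}{D + 5} = -2 + \frac{-2 + D}{5 + D}$)
$g p{\left(-3,5 \right)} \left(u{\left(-2 \right)} \left(-2\right) + 4\right) = 8 \left(3 - 3\right)^{2} \left(\frac{-12 - -2}{5 - 2} \left(-2\right) + 4\right) = 8 \cdot 0^{2} \left(\frac{-12 + 2}{3} \left(-2\right) + 4\right) = 8 \cdot 0 \left(\frac{1}{3} \left(-10\right) \left(-2\right) + 4\right) = 0 \left(\left(- \frac{10}{3}\right) \left(-2\right) + 4\right) = 0 \left(\frac{20}{3} + 4\right) = 0 \cdot \frac{32}{3} = 0$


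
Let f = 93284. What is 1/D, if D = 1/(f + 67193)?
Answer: 160477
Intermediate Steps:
D = 1/160477 (D = 1/(93284 + 67193) = 1/160477 ≈ 6.2314e-6)
1/D = 1/(1/160477) = 160477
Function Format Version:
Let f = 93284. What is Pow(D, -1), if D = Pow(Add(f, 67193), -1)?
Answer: 160477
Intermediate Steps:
D = Rational(1, 160477) (D = Pow(Add(93284, 67193), -1) = Pow(160477, -1) = Rational(1, 160477) ≈ 6.2314e-6)
Pow(D, -1) = Pow(Rational(1, 160477), -1) = 160477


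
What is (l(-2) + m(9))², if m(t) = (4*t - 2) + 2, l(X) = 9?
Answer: 2025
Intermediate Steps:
m(t) = 4*t (m(t) = (-2 + 4*t) + 2 = 4*t)
(l(-2) + m(9))² = (9 + 4*9)² = (9 + 36)² = 45² = 2025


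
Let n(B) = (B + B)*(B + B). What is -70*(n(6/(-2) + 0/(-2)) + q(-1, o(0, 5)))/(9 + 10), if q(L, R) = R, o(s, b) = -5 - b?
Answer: -1820/19 ≈ -95.789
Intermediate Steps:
n(B) = 4*B**2 (n(B) = (2*B)*(2*B) = 4*B**2)
-70*(n(6/(-2) + 0/(-2)) + q(-1, o(0, 5)))/(9 + 10) = -70*(4*(6/(-2) + 0/(-2))**2 + (-5 - 1*5))/(9 + 10) = -70*(4*(6*(-1/2) + 0*(-1/2))**2 + (-5 - 5))/19 = -70*(4*(-3 + 0)**2 - 10)/19 = -70*(4*(-3)**2 - 10)/19 = -70*(4*9 - 10)/19 = -70*(36 - 10)/19 = -1820/19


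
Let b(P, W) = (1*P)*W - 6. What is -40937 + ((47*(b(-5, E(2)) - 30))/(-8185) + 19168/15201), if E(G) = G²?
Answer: -5093192214233/124420185 ≈ -40935.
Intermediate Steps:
b(P, W) = -6 + P*W (b(P, W) = P*W - 6 = -6 + P*W)
-40937 + ((47*(b(-5, E(2)) - 30))/(-8185) + 19168/15201) = -40937 + ((47*((-6 - 5*2²) - 30))/(-8185) + 19168/15201) = -40937 + ((47*((-6 - 5*4) - 30))*(-1/8185) + 19168*(1/15201)) = -40937 + ((47*((-6 - 20) - 30))*(-1/8185) + 19168/15201) = -40937 + ((47*(-26 - 30))*(-1/8185) + 19168/15201) = -40937 + ((47*(-56))*(-1/8185) + 19168/15201) = -40937 + (-2632*(-1/8185) + 19168/15201) = -40937 + (2632/8185 + 19168/15201) = -40937 + 196899112/124420185 = -5093192214233/124420185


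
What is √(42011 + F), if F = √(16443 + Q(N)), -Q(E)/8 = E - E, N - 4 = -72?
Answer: √(42011 + 9*√203) ≈ 205.28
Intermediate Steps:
N = -68 (N = 4 - 72 = -68)
Q(E) = 0 (Q(E) = -8*(E - E) = -8*0 = 0)
F = 9*√203 (F = √(16443 + 0) = √16443 = 9*√203 ≈ 128.23)
√(42011 + F) = √(42011 + 9*√203)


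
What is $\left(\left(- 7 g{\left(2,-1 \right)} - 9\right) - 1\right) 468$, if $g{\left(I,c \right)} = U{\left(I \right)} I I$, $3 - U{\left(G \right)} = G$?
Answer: $-17784$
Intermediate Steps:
$U{\left(G \right)} = 3 - G$
$g{\left(I,c \right)} = I^{2} \left(3 - I\right)$ ($g{\left(I,c \right)} = \left(3 - I\right) I I = \left(3 - I\right) I^{2} = I^{2} \left(3 - I\right)$)
$\left(\left(- 7 g{\left(2,-1 \right)} - 9\right) - 1\right) 468 = \left(\left(- 7 \cdot 2^{2} \left(3 - 2\right) - 9\right) - 1\right) 468 = \left(\left(- 7 \cdot 4 \left(3 - 2\right) - 9\right) - 1\right) 468 = \left(\left(- 7 \cdot 4 \cdot 1 - 9\right) - 1\right) 468 = \left(\left(\left(-7\right) 4 - 9\right) - 1\right) 468 = \left(\left(-28 - 9\right) - 1\right) 468 = \left(-37 - 1\right) 468 = \left(-38\right) 468 = -17784$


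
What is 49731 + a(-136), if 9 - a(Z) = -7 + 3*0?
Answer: 49747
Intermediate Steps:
a(Z) = 16 (a(Z) = 9 - (-7 + 3*0) = 9 - (-7 + 0) = 9 - 1*(-7) = 9 + 7 = 16)
49731 + a(-136) = 49731 + 16 = 49747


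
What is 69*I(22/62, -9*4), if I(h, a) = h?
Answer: 759/31 ≈ 24.484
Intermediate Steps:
69*I(22/62, -9*4) = 69*(22/62) = 69*(22*(1/62)) = 69*(11/31) = 759/31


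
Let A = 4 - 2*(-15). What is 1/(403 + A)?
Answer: 1/437 ≈ 0.0022883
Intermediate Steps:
A = 34 (A = 4 + 30 = 34)
1/(403 + A) = 1/(403 + 34) = 1/437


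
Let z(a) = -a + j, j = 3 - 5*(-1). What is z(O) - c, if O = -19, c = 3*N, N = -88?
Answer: 291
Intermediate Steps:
c = -264 (c = 3*(-88) = -264)
j = 8 (j = 3 + 5 = 8)
z(a) = 8 - a (z(a) = -a + 8 = 8 - a)
z(O) - c = (8 - 1*(-19)) - 1*(-264) = (8 + 19) + 264 = 27 + 264 = 291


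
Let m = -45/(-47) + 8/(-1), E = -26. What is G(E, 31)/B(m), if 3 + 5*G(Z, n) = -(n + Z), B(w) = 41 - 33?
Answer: -⅕ ≈ -0.20000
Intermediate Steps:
m = -331/47 (m = -45*(-1/47) + 8*(-1) = 45/47 - 8 = -331/47 ≈ -7.0426)
B(w) = 8
G(Z, n) = -⅗ - Z/5 - n/5 (G(Z, n) = -⅗ + (-(n + Z))/5 = -⅗ + (-(Z + n))/5 = -⅗ + (-Z - n)/5 = -⅗ + (-Z/5 - n/5) = -⅗ - Z/5 - n/5)
G(E, 31)/B(m) = (-⅗ - ⅕*(-26) - ⅕*31)/8 = (-⅗ + 26/5 - 31/5)*(⅛) = -8/5*⅛ = -⅕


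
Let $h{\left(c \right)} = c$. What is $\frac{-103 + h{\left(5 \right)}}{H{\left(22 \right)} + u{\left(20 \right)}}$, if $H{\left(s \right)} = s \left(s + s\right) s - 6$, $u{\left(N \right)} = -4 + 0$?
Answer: $- \frac{49}{10643} \approx -0.004604$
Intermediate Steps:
$u{\left(N \right)} = -4$
$H{\left(s \right)} = -6 + 2 s^{3}$ ($H{\left(s \right)} = s 2 s s - 6 = 2 s^{2} s - 6 = 2 s^{3} - 6 = -6 + 2 s^{3}$)
$\frac{-103 + h{\left(5 \right)}}{H{\left(22 \right)} + u{\left(20 \right)}} = \frac{-103 + 5}{\left(-6 + 2 \cdot 22^{3}\right) - 4} = - \frac{98}{\left(-6 + 2 \cdot 10648\right) - 4} = - \frac{98}{\left(-6 + 21296\right) - 4} = - \frac{98}{21290 - 4} = - \frac{98}{21286} = \left(-98\right) \frac{1}{21286} = - \frac{49}{10643}$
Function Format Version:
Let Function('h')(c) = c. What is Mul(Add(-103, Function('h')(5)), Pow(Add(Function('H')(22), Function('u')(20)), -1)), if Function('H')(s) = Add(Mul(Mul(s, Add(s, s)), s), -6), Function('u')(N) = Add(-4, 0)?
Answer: Rational(-49, 10643) ≈ -0.0046040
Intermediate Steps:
Function('u')(N) = -4
Function('H')(s) = Add(-6, Mul(2, Pow(s, 3))) (Function('H')(s) = Add(Mul(Mul(s, Mul(2, s)), s), -6) = Add(Mul(Mul(2, Pow(s, 2)), s), -6) = Add(Mul(2, Pow(s, 3)), -6) = Add(-6, Mul(2, Pow(s, 3))))
Mul(Add(-103, Function('h')(5)), Pow(Add(Function('H')(22), Function('u')(20)), -1)) = Mul(Add(-103, 5), Pow(Add(Add(-6, Mul(2, Pow(22, 3))), -4), -1)) = Mul(-98, Pow(Add(Add(-6, Mul(2, 10648)), -4), -1)) = Mul(-98, Pow(Add(Add(-6, 21296), -4), -1)) = Mul(-98, Pow(Add(21290, -4), -1)) = Mul(-98, Pow(21286, -1)) = Mul(-98, Rational(1, 21286)) = Rational(-49, 10643)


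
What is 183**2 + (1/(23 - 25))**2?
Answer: 133957/4 ≈ 33489.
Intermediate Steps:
183**2 + (1/(23 - 25))**2 = 33489 + (1/(-2))**2 = 33489 + (-1/2)**2 = 33489 + 1/4 = 133957/4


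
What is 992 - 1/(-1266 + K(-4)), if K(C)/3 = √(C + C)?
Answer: 265001107/267138 + I*√2/267138 ≈ 992.0 + 5.2939e-6*I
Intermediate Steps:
K(C) = 3*√2*√C (K(C) = 3*√(C + C) = 3*√(2*C) = 3*(√2*√C) = 3*√2*√C)
992 - 1/(-1266 + K(-4)) = 992 - 1/(-1266 + 3*√2*√(-4)) = 992 - 1/(-1266 + 3*√2*(2*I)) = 992 - 1/(-1266 + 6*I*√2)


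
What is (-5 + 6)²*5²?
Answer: 25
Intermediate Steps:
(-5 + 6)²*5² = 1²*25 = 1*25 = 25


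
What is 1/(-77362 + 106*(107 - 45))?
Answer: -1/70790 ≈ -1.4126e-5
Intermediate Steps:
1/(-77362 + 106*(107 - 45)) = 1/(-77362 + 106*62) = 1/(-77362 + 6572) = 1/(-70790) = -1/70790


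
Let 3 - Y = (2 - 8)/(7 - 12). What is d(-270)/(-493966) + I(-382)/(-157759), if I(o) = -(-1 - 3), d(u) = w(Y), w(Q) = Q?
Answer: -11299151/389637910970 ≈ -2.8999e-5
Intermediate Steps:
Y = 9/5 (Y = 3 - (2 - 8)/(7 - 12) = 3 - (-6)/(-5) = 3 - (-6)*(-1)/5 = 3 - 1*6/5 = 3 - 6/5 = 9/5 ≈ 1.8000)
d(u) = 9/5
I(o) = 4 (I(o) = -1*(-4) = 4)
d(-270)/(-493966) + I(-382)/(-157759) = (9/5)/(-493966) + 4/(-157759) = (9/5)*(-1/493966) + 4*(-1/157759) = -9/2469830 - 4/157759 = -11299151/389637910970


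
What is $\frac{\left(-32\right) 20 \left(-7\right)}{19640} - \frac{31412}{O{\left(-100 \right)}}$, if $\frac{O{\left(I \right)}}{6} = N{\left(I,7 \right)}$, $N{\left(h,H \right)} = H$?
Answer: $- \frac{7709294}{10311} \approx -747.68$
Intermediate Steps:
$O{\left(I \right)} = 42$ ($O{\left(I \right)} = 6 \cdot 7 = 42$)
$\frac{\left(-32\right) 20 \left(-7\right)}{19640} - \frac{31412}{O{\left(-100 \right)}} = \frac{\left(-32\right) 20 \left(-7\right)}{19640} - \frac{31412}{42} = \left(-640\right) \left(-7\right) \frac{1}{19640} - \frac{15706}{21} = 4480 \cdot \frac{1}{19640} - \frac{15706}{21} = \frac{112}{491} - \frac{15706}{21} = - \frac{7709294}{10311}$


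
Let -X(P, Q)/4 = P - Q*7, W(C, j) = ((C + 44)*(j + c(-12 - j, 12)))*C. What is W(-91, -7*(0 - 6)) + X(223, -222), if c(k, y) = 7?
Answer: 202465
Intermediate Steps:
W(C, j) = C*(7 + j)*(44 + C) (W(C, j) = ((C + 44)*(j + 7))*C = ((44 + C)*(7 + j))*C = ((7 + j)*(44 + C))*C = C*(7 + j)*(44 + C))
X(P, Q) = -4*P + 28*Q (X(P, Q) = -4*(P - Q*7) = -4*(P - 7*Q) = -4*P + 28*Q)
W(-91, -7*(0 - 6)) + X(223, -222) = -91*(308 + 7*(-91) + 44*(-7*(0 - 6)) - (-637)*(0 - 6)) + (-4*223 + 28*(-222)) = -91*(308 - 637 + 44*(-7*(-6)) - (-637)*(-6)) + (-892 - 6216) = -91*(308 - 637 + 44*42 - 91*42) - 7108 = -91*(308 - 637 + 1848 - 3822) - 7108 = -91*(-2303) - 7108 = 209573 - 7108 = 202465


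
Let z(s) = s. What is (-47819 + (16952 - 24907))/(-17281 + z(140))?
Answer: 55774/17141 ≈ 3.2538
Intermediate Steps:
(-47819 + (16952 - 24907))/(-17281 + z(140)) = (-47819 + (16952 - 24907))/(-17281 + 140) = (-47819 - 7955)/(-17141) = -55774*(-1/17141) = 55774/17141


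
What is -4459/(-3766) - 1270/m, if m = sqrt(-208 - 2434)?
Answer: 637/538 + 635*I*sqrt(2642)/1321 ≈ 1.184 + 24.708*I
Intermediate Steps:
m = I*sqrt(2642) (m = sqrt(-2642) = I*sqrt(2642) ≈ 51.4*I)
-4459/(-3766) - 1270/m = -4459/(-3766) - 1270*(-I*sqrt(2642)/2642) = -4459*(-1/3766) - (-635)*I*sqrt(2642)/1321 = 637/538 + 635*I*sqrt(2642)/1321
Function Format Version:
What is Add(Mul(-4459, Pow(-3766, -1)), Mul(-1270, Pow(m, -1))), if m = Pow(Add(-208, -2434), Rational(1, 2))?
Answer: Add(Rational(637, 538), Mul(Rational(635, 1321), I, Pow(2642, Rational(1, 2)))) ≈ Add(1.1840, Mul(24.708, I))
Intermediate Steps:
m = Mul(I, Pow(2642, Rational(1, 2))) (m = Pow(-2642, Rational(1, 2)) = Mul(I, Pow(2642, Rational(1, 2))) ≈ Mul(51.400, I))
Add(Mul(-4459, Pow(-3766, -1)), Mul(-1270, Pow(m, -1))) = Add(Mul(-4459, Pow(-3766, -1)), Mul(-1270, Pow(Mul(I, Pow(2642, Rational(1, 2))), -1))) = Add(Mul(-4459, Rational(-1, 3766)), Mul(-1270, Mul(Rational(-1, 2642), I, Pow(2642, Rational(1, 2))))) = Add(Rational(637, 538), Mul(Rational(635, 1321), I, Pow(2642, Rational(1, 2))))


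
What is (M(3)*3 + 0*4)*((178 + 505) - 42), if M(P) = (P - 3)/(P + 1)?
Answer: 0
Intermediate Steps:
M(P) = (-3 + P)/(1 + P)
(M(3)*3 + 0*4)*((178 + 505) - 42) = (((-3 + 3)/(1 + 3))*3 + 0*4)*((178 + 505) - 42) = ((0/4)*3 + 0)*(683 - 42) = (((1/4)*0)*3 + 0)*641 = (0*3 + 0)*641 = (0 + 0)*641 = 0*641 = 0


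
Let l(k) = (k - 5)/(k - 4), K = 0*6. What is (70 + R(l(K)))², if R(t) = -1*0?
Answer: 4900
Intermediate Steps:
K = 0
l(k) = (-5 + k)/(-4 + k)
R(t) = 0
(70 + R(l(K)))² = (70 + 0)² = 70² = 4900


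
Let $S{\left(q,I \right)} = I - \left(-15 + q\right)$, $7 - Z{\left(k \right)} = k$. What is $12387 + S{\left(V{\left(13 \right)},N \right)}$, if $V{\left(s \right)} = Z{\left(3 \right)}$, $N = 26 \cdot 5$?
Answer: $12528$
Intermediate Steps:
$Z{\left(k \right)} = 7 - k$
$N = 130$
$V{\left(s \right)} = 4$ ($V{\left(s \right)} = 7 - 3 = 4$)
$S{\left(q,I \right)} = 15 + I - q$
$12387 + S{\left(V{\left(13 \right)},N \right)} = 12387 + \left(15 + 130 - 4\right) = 12387 + 141 = 12528$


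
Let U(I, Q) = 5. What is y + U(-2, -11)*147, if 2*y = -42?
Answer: 714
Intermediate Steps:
y = -21 (y = (½)*(-42) = -21)
y + U(-2, -11)*147 = -21 + 5*147 = -21 + 735 = 714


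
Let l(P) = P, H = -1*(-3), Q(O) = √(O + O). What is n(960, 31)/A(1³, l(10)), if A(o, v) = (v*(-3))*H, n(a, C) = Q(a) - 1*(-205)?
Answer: -41/18 - 4*√30/45 ≈ -2.7646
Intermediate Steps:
Q(O) = √2*√O (Q(O) = √(2*O) = √2*√O)
H = 3
n(a, C) = 205 + √2*√a (n(a, C) = √2*√a - 1*(-205) = √2*√a + 205 = 205 + √2*√a)
A(o, v) = -9*v (A(o, v) = (v*(-3))*3 = -3*v*3 = -9*v)
n(960, 31)/A(1³, l(10)) = (205 + √2*√960)/((-9*10)) = (205 + √2*(8*√15))/(-90) = (205 + 8*√30)*(-1/90) = -41/18 - 4*√30/45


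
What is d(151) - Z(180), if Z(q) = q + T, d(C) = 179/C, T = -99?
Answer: -12052/151 ≈ -79.815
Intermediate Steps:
Z(q) = -99 + q (Z(q) = q - 99 = -99 + q)
d(151) - Z(180) = 179/151 - (-99 + 180) = 179*(1/151) - 1*81 = 179/151 - 81 = -12052/151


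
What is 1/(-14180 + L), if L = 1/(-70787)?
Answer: -70787/1003759661 ≈ -7.0522e-5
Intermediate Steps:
L = -1/70787 ≈ -1.4127e-5
1/(-14180 + L) = 1/(-14180 - 1/70787) = 1/(-1003759661/70787) = -70787/1003759661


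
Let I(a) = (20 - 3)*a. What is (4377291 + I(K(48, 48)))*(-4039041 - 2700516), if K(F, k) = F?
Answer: -29506501678599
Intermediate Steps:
I(a) = 17*a
(4377291 + I(K(48, 48)))*(-4039041 - 2700516) = (4377291 + 17*48)*(-4039041 - 2700516) = (4377291 + 816)*(-6739557) = 4378107*(-6739557) = -29506501678599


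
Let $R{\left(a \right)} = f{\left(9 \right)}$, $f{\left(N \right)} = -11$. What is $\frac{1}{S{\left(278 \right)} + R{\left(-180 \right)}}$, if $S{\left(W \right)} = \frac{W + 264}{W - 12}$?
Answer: $- \frac{133}{1192} \approx -0.11158$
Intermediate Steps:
$S{\left(W \right)} = \frac{264 + W}{-12 + W}$
$R{\left(a \right)} = -11$
$\frac{1}{S{\left(278 \right)} + R{\left(-180 \right)}} = \frac{1}{\frac{264 + 278}{-12 + 278} - 11} = \frac{1}{\frac{1}{266} \cdot 542 - 11} = \frac{1}{\frac{271}{133} - 11} = \frac{1}{- \frac{1192}{133}} = - \frac{133}{1192}$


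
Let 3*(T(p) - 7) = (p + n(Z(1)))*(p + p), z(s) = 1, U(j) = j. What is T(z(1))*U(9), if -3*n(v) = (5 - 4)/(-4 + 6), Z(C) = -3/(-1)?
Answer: 68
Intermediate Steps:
Z(C) = 3 (Z(C) = -3*(-1) = 3)
n(v) = -⅙ (n(v) = -(5 - 4)/(3*(-4 + 6)) = -1/(3*2) = -⅓*½ = -⅙)
T(p) = 7 + 2*p*(-⅙ + p)/3 (T(p) = 7 + ((p - ⅙)*(p + p))/3 = 7 + ((-⅙ + p)*(2*p))/3 = 7 + (2*p*(-⅙ + p))/3 = 7 + 2*p*(-⅙ + p)/3)
T(z(1))*U(9) = (7 - ⅑*1 + (⅔)*1²)*9 = (7 - ⅑ + (⅔)*1)*9 = (7 - ⅑ + ⅔)*9 = (68/9)*9 = 68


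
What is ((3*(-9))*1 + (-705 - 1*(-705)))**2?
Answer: 729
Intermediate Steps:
((3*(-9))*1 + (-705 - 1*(-705)))**2 = (-27*1 + (-705 + 705))**2 = (-27 + 0)**2 = (-27)**2 = 729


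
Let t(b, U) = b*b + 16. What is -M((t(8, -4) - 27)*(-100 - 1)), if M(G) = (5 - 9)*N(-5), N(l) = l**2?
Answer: 100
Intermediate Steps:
t(b, U) = 16 + b**2 (t(b, U) = b**2 + 16 = 16 + b**2)
M(G) = -100 (M(G) = (5 - 9)*(-5)**2 = -4*25 = -100)
-M((t(8, -4) - 27)*(-100 - 1)) = -1*(-100) = 100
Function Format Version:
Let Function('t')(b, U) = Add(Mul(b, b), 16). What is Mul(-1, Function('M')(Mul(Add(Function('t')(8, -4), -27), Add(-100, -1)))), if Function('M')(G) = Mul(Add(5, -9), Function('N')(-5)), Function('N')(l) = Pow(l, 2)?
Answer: 100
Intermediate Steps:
Function('t')(b, U) = Add(16, Pow(b, 2)) (Function('t')(b, U) = Add(Pow(b, 2), 16) = Add(16, Pow(b, 2)))
Function('M')(G) = -100 (Function('M')(G) = Mul(Add(5, -9), Pow(-5, 2)) = Mul(-4, 25) = -100)
Mul(-1, Function('M')(Mul(Add(Function('t')(8, -4), -27), Add(-100, -1)))) = Mul(-1, -100) = 100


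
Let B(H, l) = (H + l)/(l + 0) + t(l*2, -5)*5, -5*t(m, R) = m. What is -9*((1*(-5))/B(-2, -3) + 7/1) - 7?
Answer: -1475/23 ≈ -64.130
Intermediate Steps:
t(m, R) = -m/5
B(H, l) = -2*l + (H + l)/l (B(H, l) = (H + l)/(l + 0) - l*2/5*5 = (H + l)/l - 2*l/5*5 = (H + l)/l - 2*l = -2*l + (H + l)/l)
-9*((1*(-5))/B(-2, -3) + 7/1) - 7 = -9*((1*(-5))/(1 - 2*(-3) - 2/(-3)) + 7/1) - 7 = -9*(-5/(1 + 6 - 2*(-⅓)) + 7*1) - 7 = -9*(-5/(1 + 6 + ⅔) + 7) - 7 = -9*(-5/23/3 + 7) - 7 = -9*(-5*3/23 + 7) - 7 = -9*(-15/23 + 7) - 7 = -9*146/23 - 7 = -1314/23 - 7 = -1475/23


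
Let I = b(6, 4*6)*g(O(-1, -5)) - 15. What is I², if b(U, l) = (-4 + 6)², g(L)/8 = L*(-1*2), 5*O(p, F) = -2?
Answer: 2809/25 ≈ 112.36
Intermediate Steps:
O(p, F) = -⅖ (O(p, F) = (⅕)*(-2) = -⅖)
g(L) = -16*L (g(L) = 8*(L*(-1*2)) = 8*(L*(-2)) = 8*(-2*L) = -16*L)
b(U, l) = 4 (b(U, l) = 2² = 4)
I = 53/5 (I = 4*(-16*(-⅖)) - 15 = 4*(32/5) - 15 = 128/5 - 15 = 53/5 ≈ 10.600)
I² = (53/5)² = 2809/25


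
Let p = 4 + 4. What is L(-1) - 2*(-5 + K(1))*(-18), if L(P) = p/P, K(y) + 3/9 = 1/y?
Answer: -164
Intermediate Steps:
K(y) = -1/3 + 1/y
p = 8
L(P) = 8/P
L(-1) - 2*(-5 + K(1))*(-18) = 8/(-1) - 2*(-5 + (1/3)*(3 - 1*1)/1)*(-18) = 8*(-1) - 2*(-5 + (1/3)*1*(3 - 1))*(-18) = -8 - 2*(-5 + (1/3)*1*2)*(-18) = -8 - 2*(-5 + 2/3)*(-18) = -8 - 2*(-13/3)*(-18) = -8 + (26/3)*(-18) = -8 - 156 = -164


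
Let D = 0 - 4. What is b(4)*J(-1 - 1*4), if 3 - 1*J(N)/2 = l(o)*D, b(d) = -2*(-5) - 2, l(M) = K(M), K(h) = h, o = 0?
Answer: 48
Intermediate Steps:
D = -4
l(M) = M
b(d) = 8 (b(d) = 10 - 2 = 8)
J(N) = 6 (J(N) = 6 - 0*(-4) = 6 - 2*0 = 6 + 0 = 6)
b(4)*J(-1 - 1*4) = 8*6 = 48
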